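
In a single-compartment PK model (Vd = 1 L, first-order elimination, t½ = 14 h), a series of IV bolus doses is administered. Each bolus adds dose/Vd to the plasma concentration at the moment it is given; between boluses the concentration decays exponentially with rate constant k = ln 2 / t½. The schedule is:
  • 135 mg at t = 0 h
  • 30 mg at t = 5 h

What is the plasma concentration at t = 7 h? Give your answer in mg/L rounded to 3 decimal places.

k = ln 2 / 14 = 0.04951 per h
Dose 1 (135 mg at t=0 h): 135·exp(−0.04951·7) = 95.459 mg/L
Dose 2 (30 mg at t=5 h): 30·exp(−0.04951·2) = 27.172 mg/L
C(7) = 95.459 + 27.172 = 122.631 mg/L

122.631 mg/L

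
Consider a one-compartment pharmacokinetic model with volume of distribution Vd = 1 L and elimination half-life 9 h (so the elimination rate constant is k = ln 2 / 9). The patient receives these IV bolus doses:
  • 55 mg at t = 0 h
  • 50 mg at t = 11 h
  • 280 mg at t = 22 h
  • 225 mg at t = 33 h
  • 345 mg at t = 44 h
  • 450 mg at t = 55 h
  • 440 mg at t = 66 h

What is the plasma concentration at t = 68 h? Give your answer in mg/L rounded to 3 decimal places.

k = ln 2 / 9 = 0.07702 per h
Dose 1 (55 mg at t=0 h): 55·exp(−0.07702·68) = 0.292 mg/L
Dose 2 (50 mg at t=11 h): 50·exp(−0.07702·57) = 0.620 mg/L
Dose 3 (280 mg at t=22 h): 280·exp(−0.07702·46) = 8.101 mg/L
Dose 4 (225 mg at t=33 h): 225·exp(−0.07702·35) = 15.188 mg/L
Dose 5 (345 mg at t=44 h): 345·exp(−0.07702·24) = 54.334 mg/L
Dose 6 (450 mg at t=55 h): 450·exp(−0.07702·13) = 165.345 mg/L
Dose 7 (440 mg at t=66 h): 440·exp(−0.07702·2) = 377.187 mg/L
C(68) = 0.292 + 0.620 + 8.101 + 15.188 + 54.334 + 165.345 + 377.187 = 621.069 mg/L

621.069 mg/L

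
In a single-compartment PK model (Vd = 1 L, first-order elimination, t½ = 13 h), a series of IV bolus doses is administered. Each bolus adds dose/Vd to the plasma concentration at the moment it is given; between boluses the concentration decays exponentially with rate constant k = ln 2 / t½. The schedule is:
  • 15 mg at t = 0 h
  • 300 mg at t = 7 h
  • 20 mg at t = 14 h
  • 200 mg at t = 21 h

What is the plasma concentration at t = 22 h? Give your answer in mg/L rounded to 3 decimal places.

k = ln 2 / 13 = 0.05332 per h
Dose 1 (15 mg at t=0 h): 15·exp(−0.05332·22) = 4.641 mg/L
Dose 2 (300 mg at t=7 h): 300·exp(−0.05332·15) = 134.828 mg/L
Dose 3 (20 mg at t=14 h): 20·exp(−0.05332·8) = 13.055 mg/L
Dose 4 (200 mg at t=21 h): 200·exp(−0.05332·1) = 189.616 mg/L
C(22) = 4.641 + 134.828 + 13.055 + 189.616 = 342.140 mg/L

342.140 mg/L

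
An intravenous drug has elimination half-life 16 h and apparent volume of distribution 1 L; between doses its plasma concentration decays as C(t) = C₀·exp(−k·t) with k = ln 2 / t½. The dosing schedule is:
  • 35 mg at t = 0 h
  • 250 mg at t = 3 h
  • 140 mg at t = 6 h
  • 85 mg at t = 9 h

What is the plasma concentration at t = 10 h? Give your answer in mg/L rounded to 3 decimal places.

k = ln 2 / 16 = 0.04332 per h
Dose 1 (35 mg at t=0 h): 35·exp(−0.04332·10) = 22.695 mg/L
Dose 2 (250 mg at t=3 h): 250·exp(−0.04332·7) = 184.603 mg/L
Dose 3 (140 mg at t=6 h): 140·exp(−0.04332·4) = 117.725 mg/L
Dose 4 (85 mg at t=9 h): 85·exp(−0.04332·1) = 81.396 mg/L
C(10) = 22.695 + 184.603 + 117.725 + 81.396 = 406.420 mg/L

406.420 mg/L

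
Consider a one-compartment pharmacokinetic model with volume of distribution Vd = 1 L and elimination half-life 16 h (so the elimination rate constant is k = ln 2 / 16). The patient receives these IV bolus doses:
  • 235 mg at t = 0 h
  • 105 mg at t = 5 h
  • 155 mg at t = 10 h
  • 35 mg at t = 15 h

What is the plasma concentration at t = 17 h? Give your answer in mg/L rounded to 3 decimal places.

321.501 mg/L

k = ln 2 / 16 = 0.04332 per h
Dose 1 (235 mg at t=0 h): 235·exp(−0.04332·17) = 112.518 mg/L
Dose 2 (105 mg at t=5 h): 105·exp(−0.04332·12) = 62.433 mg/L
Dose 3 (155 mg at t=10 h): 155·exp(−0.04332·7) = 114.454 mg/L
Dose 4 (35 mg at t=15 h): 35·exp(−0.04332·2) = 32.095 mg/L
C(17) = 112.518 + 62.433 + 114.454 + 32.095 = 321.501 mg/L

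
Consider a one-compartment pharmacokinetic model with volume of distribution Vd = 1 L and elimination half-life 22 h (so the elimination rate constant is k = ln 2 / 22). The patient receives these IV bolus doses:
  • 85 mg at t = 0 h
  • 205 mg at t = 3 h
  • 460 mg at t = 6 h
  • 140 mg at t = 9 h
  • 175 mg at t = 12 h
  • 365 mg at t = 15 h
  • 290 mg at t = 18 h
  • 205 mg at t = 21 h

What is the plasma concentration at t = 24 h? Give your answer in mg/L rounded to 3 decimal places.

1315.196 mg/L

k = ln 2 / 22 = 0.03151 per h
Dose 1 (85 mg at t=0 h): 85·exp(−0.03151·24) = 39.905 mg/L
Dose 2 (205 mg at t=3 h): 205·exp(−0.03151·21) = 105.781 mg/L
Dose 3 (460 mg at t=6 h): 460·exp(−0.03151·18) = 260.892 mg/L
Dose 4 (140 mg at t=9 h): 140·exp(−0.03151·15) = 87.273 mg/L
Dose 5 (175 mg at t=12 h): 175·exp(−0.03151·12) = 119.906 mg/L
Dose 6 (365 mg at t=15 h): 365·exp(−0.03151·9) = 274.881 mg/L
Dose 7 (290 mg at t=18 h): 290·exp(−0.03151·6) = 240.048 mg/L
Dose 8 (205 mg at t=21 h): 205·exp(−0.03151·3) = 186.511 mg/L
C(24) = 39.905 + 105.781 + 260.892 + 87.273 + 119.906 + 274.881 + 240.048 + 186.511 = 1315.196 mg/L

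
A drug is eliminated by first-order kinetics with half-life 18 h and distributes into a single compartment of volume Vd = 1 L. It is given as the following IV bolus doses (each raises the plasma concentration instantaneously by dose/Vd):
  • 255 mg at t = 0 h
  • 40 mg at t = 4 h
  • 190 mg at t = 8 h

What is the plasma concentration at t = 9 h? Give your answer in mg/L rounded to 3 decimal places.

k = ln 2 / 18 = 0.03851 per h
Dose 1 (255 mg at t=0 h): 255·exp(−0.03851·9) = 180.312 mg/L
Dose 2 (40 mg at t=4 h): 40·exp(−0.03851·5) = 32.994 mg/L
Dose 3 (190 mg at t=8 h): 190·exp(−0.03851·1) = 182.823 mg/L
C(9) = 180.312 + 32.994 + 182.823 = 396.129 mg/L

396.129 mg/L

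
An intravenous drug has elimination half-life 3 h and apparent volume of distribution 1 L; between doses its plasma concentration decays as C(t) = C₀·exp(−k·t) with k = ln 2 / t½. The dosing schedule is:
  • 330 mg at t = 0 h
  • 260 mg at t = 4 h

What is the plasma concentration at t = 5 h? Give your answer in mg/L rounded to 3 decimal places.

310.306 mg/L

k = ln 2 / 3 = 0.23105 per h
Dose 1 (330 mg at t=0 h): 330·exp(−0.23105·5) = 103.943 mg/L
Dose 2 (260 mg at t=4 h): 260·exp(−0.23105·1) = 206.362 mg/L
C(5) = 103.943 + 206.362 = 310.306 mg/L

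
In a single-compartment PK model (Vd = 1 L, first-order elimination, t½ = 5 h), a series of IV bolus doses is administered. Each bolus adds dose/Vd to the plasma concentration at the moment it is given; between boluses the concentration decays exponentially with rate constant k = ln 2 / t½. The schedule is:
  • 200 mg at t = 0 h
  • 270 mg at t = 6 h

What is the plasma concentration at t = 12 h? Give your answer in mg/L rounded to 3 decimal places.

155.417 mg/L

k = ln 2 / 5 = 0.13863 per h
Dose 1 (200 mg at t=0 h): 200·exp(−0.13863·12) = 37.893 mg/L
Dose 2 (270 mg at t=6 h): 270·exp(−0.13863·6) = 117.524 mg/L
C(12) = 37.893 + 117.524 = 155.417 mg/L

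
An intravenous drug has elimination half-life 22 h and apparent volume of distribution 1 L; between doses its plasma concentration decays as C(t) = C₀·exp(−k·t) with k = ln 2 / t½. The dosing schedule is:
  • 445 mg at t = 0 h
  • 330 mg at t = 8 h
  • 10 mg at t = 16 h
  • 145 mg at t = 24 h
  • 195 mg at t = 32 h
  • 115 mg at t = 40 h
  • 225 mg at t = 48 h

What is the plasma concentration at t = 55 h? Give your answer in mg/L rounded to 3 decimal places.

557.884 mg/L

k = ln 2 / 22 = 0.03151 per h
Dose 1 (445 mg at t=0 h): 445·exp(−0.03151·55) = 78.666 mg/L
Dose 2 (330 mg at t=8 h): 330·exp(−0.03151·47) = 75.059 mg/L
Dose 3 (10 mg at t=16 h): 10·exp(−0.03151·39) = 2.927 mg/L
Dose 4 (145 mg at t=24 h): 145·exp(−0.03151·31) = 54.600 mg/L
Dose 5 (195 mg at t=32 h): 195·exp(−0.03151·23) = 94.476 mg/L
Dose 6 (115 mg at t=40 h): 115·exp(−0.03151·15) = 71.689 mg/L
Dose 7 (225 mg at t=48 h): 225·exp(−0.03151·7) = 180.468 mg/L
C(55) = 78.666 + 75.059 + 2.927 + 54.600 + 94.476 + 71.689 + 180.468 = 557.884 mg/L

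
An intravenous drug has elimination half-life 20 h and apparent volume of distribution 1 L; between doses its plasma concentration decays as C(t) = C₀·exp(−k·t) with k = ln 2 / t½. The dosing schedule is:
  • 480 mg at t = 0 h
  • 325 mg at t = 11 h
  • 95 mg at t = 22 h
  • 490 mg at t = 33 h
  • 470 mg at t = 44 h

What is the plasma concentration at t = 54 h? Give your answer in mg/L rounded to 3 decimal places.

747.428 mg/L

k = ln 2 / 20 = 0.03466 per h
Dose 1 (480 mg at t=0 h): 480·exp(−0.03466·54) = 73.869 mg/L
Dose 2 (325 mg at t=11 h): 325·exp(−0.03466·43) = 73.227 mg/L
Dose 3 (95 mg at t=22 h): 95·exp(−0.03466·32) = 31.338 mg/L
Dose 4 (490 mg at t=33 h): 490·exp(−0.03466·21) = 236.654 mg/L
Dose 5 (470 mg at t=44 h): 470·exp(−0.03466·10) = 332.340 mg/L
C(54) = 73.869 + 73.227 + 31.338 + 236.654 + 332.340 = 747.428 mg/L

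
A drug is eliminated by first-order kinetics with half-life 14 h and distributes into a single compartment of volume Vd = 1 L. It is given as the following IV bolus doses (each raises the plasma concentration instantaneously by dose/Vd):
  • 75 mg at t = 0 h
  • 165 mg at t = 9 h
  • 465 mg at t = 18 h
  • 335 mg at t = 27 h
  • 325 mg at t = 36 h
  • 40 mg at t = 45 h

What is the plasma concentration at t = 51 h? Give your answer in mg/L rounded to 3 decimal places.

k = ln 2 / 14 = 0.04951 per h
Dose 1 (75 mg at t=0 h): 75·exp(−0.04951·51) = 6.004 mg/L
Dose 2 (165 mg at t=9 h): 165·exp(−0.04951·42) = 20.625 mg/L
Dose 3 (465 mg at t=18 h): 465·exp(−0.04951·33) = 90.757 mg/L
Dose 4 (335 mg at t=27 h): 335·exp(−0.04951·24) = 102.092 mg/L
Dose 5 (325 mg at t=36 h): 325·exp(−0.04951·15) = 154.650 mg/L
Dose 6 (40 mg at t=45 h): 40·exp(−0.04951·6) = 29.720 mg/L
C(51) = 6.004 + 20.625 + 90.757 + 102.092 + 154.650 + 29.720 = 403.849 mg/L

403.849 mg/L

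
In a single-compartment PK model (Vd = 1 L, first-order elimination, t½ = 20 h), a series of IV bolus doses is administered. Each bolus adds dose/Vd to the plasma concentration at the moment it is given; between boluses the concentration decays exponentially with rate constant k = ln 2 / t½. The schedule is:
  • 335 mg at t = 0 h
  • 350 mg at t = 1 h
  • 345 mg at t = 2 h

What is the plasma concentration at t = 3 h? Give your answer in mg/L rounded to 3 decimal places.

961.728 mg/L

k = ln 2 / 20 = 0.03466 per h
Dose 1 (335 mg at t=0 h): 335·exp(−0.03466·3) = 301.919 mg/L
Dose 2 (350 mg at t=1 h): 350·exp(−0.03466·2) = 326.562 mg/L
Dose 3 (345 mg at t=2 h): 345·exp(−0.03466·1) = 333.248 mg/L
C(3) = 301.919 + 326.562 + 333.248 = 961.728 mg/L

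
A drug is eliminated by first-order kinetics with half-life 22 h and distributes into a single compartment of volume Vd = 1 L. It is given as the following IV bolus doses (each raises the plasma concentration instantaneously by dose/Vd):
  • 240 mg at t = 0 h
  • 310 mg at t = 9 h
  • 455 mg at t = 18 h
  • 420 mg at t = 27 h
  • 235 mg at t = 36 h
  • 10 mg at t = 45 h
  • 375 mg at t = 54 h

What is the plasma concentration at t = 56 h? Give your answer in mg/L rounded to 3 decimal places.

k = ln 2 / 22 = 0.03151 per h
Dose 1 (240 mg at t=0 h): 240·exp(−0.03151·56) = 41.111 mg/L
Dose 2 (310 mg at t=9 h): 310·exp(−0.03151·47) = 70.510 mg/L
Dose 3 (455 mg at t=18 h): 455·exp(−0.03151·38) = 137.420 mg/L
Dose 4 (420 mg at t=27 h): 420·exp(−0.03151·29) = 168.437 mg/L
Dose 5 (235 mg at t=36 h): 235·exp(−0.03151·20) = 125.142 mg/L
Dose 6 (10 mg at t=45 h): 10·exp(−0.03151·11) = 7.071 mg/L
Dose 7 (375 mg at t=54 h): 375·exp(−0.03151·2) = 352.099 mg/L
C(56) = 41.111 + 70.510 + 137.420 + 168.437 + 125.142 + 7.071 + 352.099 = 901.790 mg/L

901.790 mg/L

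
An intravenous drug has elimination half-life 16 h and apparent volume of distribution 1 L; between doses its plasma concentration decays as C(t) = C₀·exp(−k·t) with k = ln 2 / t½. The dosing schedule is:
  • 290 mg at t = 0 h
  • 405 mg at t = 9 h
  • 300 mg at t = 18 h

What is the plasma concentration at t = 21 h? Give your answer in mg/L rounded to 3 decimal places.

k = ln 2 / 16 = 0.04332 per h
Dose 1 (290 mg at t=0 h): 290·exp(−0.04332·21) = 116.761 mg/L
Dose 2 (405 mg at t=9 h): 405·exp(−0.04332·12) = 240.814 mg/L
Dose 3 (300 mg at t=18 h): 300·exp(−0.04332·3) = 263.438 mg/L
C(21) = 116.761 + 240.814 + 263.438 = 621.013 mg/L

621.013 mg/L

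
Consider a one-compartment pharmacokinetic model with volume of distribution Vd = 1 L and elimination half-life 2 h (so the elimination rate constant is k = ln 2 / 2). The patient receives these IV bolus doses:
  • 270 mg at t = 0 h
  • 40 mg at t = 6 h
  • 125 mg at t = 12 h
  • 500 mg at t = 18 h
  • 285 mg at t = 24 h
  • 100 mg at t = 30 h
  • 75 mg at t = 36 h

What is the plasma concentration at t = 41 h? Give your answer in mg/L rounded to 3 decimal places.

16.434 mg/L

k = ln 2 / 2 = 0.34657 per h
Dose 1 (270 mg at t=0 h): 270·exp(−0.34657·41) = 0.000 mg/L
Dose 2 (40 mg at t=6 h): 40·exp(−0.34657·35) = 0.000 mg/L
Dose 3 (125 mg at t=12 h): 125·exp(−0.34657·29) = 0.005 mg/L
Dose 4 (500 mg at t=18 h): 500·exp(−0.34657·23) = 0.173 mg/L
Dose 5 (285 mg at t=24 h): 285·exp(−0.34657·17) = 0.787 mg/L
Dose 6 (100 mg at t=30 h): 100·exp(−0.34657·11) = 2.210 mg/L
Dose 7 (75 mg at t=36 h): 75·exp(−0.34657·5) = 13.258 mg/L
C(41) = 0.000 + 0.000 + 0.005 + 0.173 + 0.787 + 2.210 + 13.258 = 16.434 mg/L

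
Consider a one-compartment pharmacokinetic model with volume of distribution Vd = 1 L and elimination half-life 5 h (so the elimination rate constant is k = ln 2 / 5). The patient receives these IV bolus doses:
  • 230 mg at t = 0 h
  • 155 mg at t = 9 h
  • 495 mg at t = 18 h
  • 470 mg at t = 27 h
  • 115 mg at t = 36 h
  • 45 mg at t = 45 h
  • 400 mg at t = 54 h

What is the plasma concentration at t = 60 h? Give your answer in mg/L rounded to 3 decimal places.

k = ln 2 / 5 = 0.13863 per h
Dose 1 (230 mg at t=0 h): 230·exp(−0.13863·60) = 0.056 mg/L
Dose 2 (155 mg at t=9 h): 155·exp(−0.13863·51) = 0.132 mg/L
Dose 3 (495 mg at t=18 h): 495·exp(−0.13863·42) = 1.465 mg/L
Dose 4 (470 mg at t=27 h): 470·exp(−0.13863·33) = 4.845 mg/L
Dose 5 (115 mg at t=36 h): 115·exp(−0.13863·24) = 4.128 mg/L
Dose 6 (45 mg at t=45 h): 45·exp(−0.13863·15) = 5.625 mg/L
Dose 7 (400 mg at t=54 h): 400·exp(−0.13863·6) = 174.110 mg/L
C(60) = 0.056 + 0.132 + 1.465 + 4.845 + 4.128 + 5.625 + 174.110 = 190.362 mg/L

190.362 mg/L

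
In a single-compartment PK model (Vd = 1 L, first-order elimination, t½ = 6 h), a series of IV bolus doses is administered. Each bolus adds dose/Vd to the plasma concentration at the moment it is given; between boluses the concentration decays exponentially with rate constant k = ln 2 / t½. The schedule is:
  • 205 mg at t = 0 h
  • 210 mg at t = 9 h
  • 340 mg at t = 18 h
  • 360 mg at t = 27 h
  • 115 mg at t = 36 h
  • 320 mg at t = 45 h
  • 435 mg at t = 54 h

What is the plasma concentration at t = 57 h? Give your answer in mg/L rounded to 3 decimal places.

k = ln 2 / 6 = 0.11552 per h
Dose 1 (205 mg at t=0 h): 205·exp(−0.11552·57) = 0.283 mg/L
Dose 2 (210 mg at t=9 h): 210·exp(−0.11552·48) = 0.820 mg/L
Dose 3 (340 mg at t=18 h): 340·exp(−0.11552·39) = 3.757 mg/L
Dose 4 (360 mg at t=27 h): 360·exp(−0.11552·30) = 11.250 mg/L
Dose 5 (115 mg at t=36 h): 115·exp(−0.11552·21) = 10.165 mg/L
Dose 6 (320 mg at t=45 h): 320·exp(−0.11552·12) = 80.000 mg/L
Dose 7 (435 mg at t=54 h): 435·exp(−0.11552·3) = 307.591 mg/L
C(57) = 0.283 + 0.820 + 3.757 + 11.250 + 10.165 + 80.000 + 307.591 = 413.866 mg/L

413.866 mg/L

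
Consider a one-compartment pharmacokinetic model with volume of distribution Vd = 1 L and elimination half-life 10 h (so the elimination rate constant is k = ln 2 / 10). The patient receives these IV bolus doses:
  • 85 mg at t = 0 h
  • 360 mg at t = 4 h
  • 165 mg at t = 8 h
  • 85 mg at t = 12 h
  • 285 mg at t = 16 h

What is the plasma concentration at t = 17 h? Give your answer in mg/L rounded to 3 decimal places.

586.807 mg/L

k = ln 2 / 10 = 0.06931 per h
Dose 1 (85 mg at t=0 h): 85·exp(−0.06931·17) = 26.162 mg/L
Dose 2 (360 mg at t=4 h): 360·exp(−0.06931·13) = 146.205 mg/L
Dose 3 (165 mg at t=8 h): 165·exp(−0.06931·9) = 88.421 mg/L
Dose 4 (85 mg at t=12 h): 85·exp(−0.06931·5) = 60.104 mg/L
Dose 5 (285 mg at t=16 h): 285·exp(−0.06931·1) = 265.914 mg/L
C(17) = 26.162 + 146.205 + 88.421 + 60.104 + 265.914 = 586.807 mg/L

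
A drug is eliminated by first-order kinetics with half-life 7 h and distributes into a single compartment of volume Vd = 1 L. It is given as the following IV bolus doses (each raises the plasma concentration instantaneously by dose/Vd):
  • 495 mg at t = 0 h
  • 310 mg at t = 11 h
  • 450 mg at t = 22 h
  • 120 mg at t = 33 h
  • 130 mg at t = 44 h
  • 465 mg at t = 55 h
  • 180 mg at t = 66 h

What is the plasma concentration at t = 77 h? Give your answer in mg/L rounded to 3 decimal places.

122.333 mg/L

k = ln 2 / 7 = 0.09902 per h
Dose 1 (495 mg at t=0 h): 495·exp(−0.09902·77) = 0.242 mg/L
Dose 2 (310 mg at t=11 h): 310·exp(−0.09902·66) = 0.450 mg/L
Dose 3 (450 mg at t=22 h): 450·exp(−0.09902·55) = 1.941 mg/L
Dose 4 (120 mg at t=33 h): 120·exp(−0.09902·44) = 1.538 mg/L
Dose 5 (130 mg at t=44 h): 130·exp(−0.09902·33) = 4.952 mg/L
Dose 6 (465 mg at t=55 h): 465·exp(−0.09902·22) = 52.645 mg/L
Dose 7 (180 mg at t=66 h): 180·exp(−0.09902·11) = 60.566 mg/L
C(77) = 0.242 + 0.450 + 1.941 + 1.538 + 4.952 + 52.645 + 60.566 = 122.333 mg/L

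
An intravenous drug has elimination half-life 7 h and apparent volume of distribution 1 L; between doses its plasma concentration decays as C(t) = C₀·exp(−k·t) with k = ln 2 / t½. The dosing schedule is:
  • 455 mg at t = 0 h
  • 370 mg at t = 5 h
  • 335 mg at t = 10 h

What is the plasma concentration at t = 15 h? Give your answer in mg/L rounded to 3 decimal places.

444.665 mg/L

k = ln 2 / 7 = 0.09902 per h
Dose 1 (455 mg at t=0 h): 455·exp(−0.09902·15) = 103.026 mg/L
Dose 2 (370 mg at t=5 h): 370·exp(−0.09902·10) = 137.454 mg/L
Dose 3 (335 mg at t=10 h): 335·exp(−0.09902·5) = 204.185 mg/L
C(15) = 103.026 + 137.454 + 204.185 = 444.665 mg/L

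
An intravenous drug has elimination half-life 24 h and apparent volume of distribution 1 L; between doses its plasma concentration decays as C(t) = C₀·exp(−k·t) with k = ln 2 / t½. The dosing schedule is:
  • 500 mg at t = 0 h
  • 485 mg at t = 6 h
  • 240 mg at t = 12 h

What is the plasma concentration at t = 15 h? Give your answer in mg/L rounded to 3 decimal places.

918.277 mg/L

k = ln 2 / 24 = 0.02888 per h
Dose 1 (500 mg at t=0 h): 500·exp(−0.02888·15) = 324.210 mg/L
Dose 2 (485 mg at t=6 h): 485·exp(−0.02888·9) = 373.986 mg/L
Dose 3 (240 mg at t=12 h): 240·exp(−0.02888·3) = 220.081 mg/L
C(15) = 324.210 + 373.986 + 220.081 = 918.277 mg/L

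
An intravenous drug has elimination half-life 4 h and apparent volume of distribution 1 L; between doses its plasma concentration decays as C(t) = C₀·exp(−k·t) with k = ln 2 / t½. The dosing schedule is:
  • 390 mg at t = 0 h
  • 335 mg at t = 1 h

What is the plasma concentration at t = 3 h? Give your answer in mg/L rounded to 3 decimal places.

468.776 mg/L

k = ln 2 / 4 = 0.17329 per h
Dose 1 (390 mg at t=0 h): 390·exp(−0.17329·3) = 231.895 mg/L
Dose 2 (335 mg at t=1 h): 335·exp(−0.17329·2) = 236.881 mg/L
C(3) = 231.895 + 236.881 = 468.776 mg/L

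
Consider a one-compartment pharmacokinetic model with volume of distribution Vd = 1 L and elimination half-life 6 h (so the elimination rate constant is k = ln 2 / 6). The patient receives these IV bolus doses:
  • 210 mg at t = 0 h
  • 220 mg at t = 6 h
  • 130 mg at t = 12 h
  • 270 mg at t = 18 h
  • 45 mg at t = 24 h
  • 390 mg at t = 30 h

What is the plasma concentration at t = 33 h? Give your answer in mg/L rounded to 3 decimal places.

k = ln 2 / 6 = 0.11552 per h
Dose 1 (210 mg at t=0 h): 210·exp(−0.11552·33) = 4.640 mg/L
Dose 2 (220 mg at t=6 h): 220·exp(−0.11552·27) = 9.723 mg/L
Dose 3 (130 mg at t=12 h): 130·exp(−0.11552·21) = 11.490 mg/L
Dose 4 (270 mg at t=18 h): 270·exp(−0.11552·15) = 47.730 mg/L
Dose 5 (45 mg at t=24 h): 45·exp(−0.11552·9) = 15.910 mg/L
Dose 6 (390 mg at t=30 h): 390·exp(−0.11552·3) = 275.772 mg/L
C(33) = 4.640 + 9.723 + 11.490 + 47.730 + 15.910 + 275.772 = 365.265 mg/L

365.265 mg/L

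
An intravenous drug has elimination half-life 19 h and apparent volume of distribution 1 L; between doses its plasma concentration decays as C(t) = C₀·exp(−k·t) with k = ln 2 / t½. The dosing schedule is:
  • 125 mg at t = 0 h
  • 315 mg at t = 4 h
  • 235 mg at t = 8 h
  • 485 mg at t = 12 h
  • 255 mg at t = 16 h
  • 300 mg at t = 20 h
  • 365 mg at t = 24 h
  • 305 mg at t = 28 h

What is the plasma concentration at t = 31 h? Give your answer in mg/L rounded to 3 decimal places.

k = ln 2 / 19 = 0.03648 per h
Dose 1 (125 mg at t=0 h): 125·exp(−0.03648·31) = 40.342 mg/L
Dose 2 (315 mg at t=4 h): 315·exp(−0.03648·27) = 117.634 mg/L
Dose 3 (235 mg at t=8 h): 235·exp(−0.03648·23) = 101.546 mg/L
Dose 4 (485 mg at t=12 h): 485·exp(−0.03648·19) = 242.500 mg/L
Dose 5 (255 mg at t=16 h): 255·exp(−0.03648·15) = 147.532 mg/L
Dose 6 (300 mg at t=20 h): 300·exp(−0.03648·11) = 200.836 mg/L
Dose 7 (365 mg at t=24 h): 365·exp(−0.03648·7) = 282.740 mg/L
Dose 8 (305 mg at t=28 h): 305·exp(−0.03648·3) = 273.381 mg/L
C(31) = 40.342 + 117.634 + 101.546 + 242.500 + 147.532 + 200.836 + 282.740 + 273.381 = 1406.510 mg/L

1406.510 mg/L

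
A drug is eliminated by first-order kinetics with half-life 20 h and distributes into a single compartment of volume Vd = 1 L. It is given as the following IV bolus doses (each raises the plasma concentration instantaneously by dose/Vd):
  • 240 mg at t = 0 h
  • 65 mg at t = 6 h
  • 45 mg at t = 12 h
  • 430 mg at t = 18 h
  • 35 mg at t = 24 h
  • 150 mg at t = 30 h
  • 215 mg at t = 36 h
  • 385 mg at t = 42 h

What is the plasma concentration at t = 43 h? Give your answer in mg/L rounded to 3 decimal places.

922.546 mg/L

k = ln 2 / 20 = 0.03466 per h
Dose 1 (240 mg at t=0 h): 240·exp(−0.03466·43) = 54.075 mg/L
Dose 2 (65 mg at t=6 h): 65·exp(−0.03466·37) = 18.031 mg/L
Dose 3 (45 mg at t=12 h): 45·exp(−0.03466·31) = 15.368 mg/L
Dose 4 (430 mg at t=18 h): 430·exp(−0.03466·25) = 180.793 mg/L
Dose 5 (35 mg at t=24 h): 35·exp(−0.03466·19) = 18.117 mg/L
Dose 6 (150 mg at t=30 h): 150·exp(−0.03466·13) = 95.592 mg/L
Dose 7 (215 mg at t=36 h): 215·exp(−0.03466·7) = 168.686 mg/L
Dose 8 (385 mg at t=42 h): 385·exp(−0.03466·1) = 371.885 mg/L
C(43) = 54.075 + 18.031 + 15.368 + 180.793 + 18.117 + 95.592 + 168.686 + 371.885 = 922.546 mg/L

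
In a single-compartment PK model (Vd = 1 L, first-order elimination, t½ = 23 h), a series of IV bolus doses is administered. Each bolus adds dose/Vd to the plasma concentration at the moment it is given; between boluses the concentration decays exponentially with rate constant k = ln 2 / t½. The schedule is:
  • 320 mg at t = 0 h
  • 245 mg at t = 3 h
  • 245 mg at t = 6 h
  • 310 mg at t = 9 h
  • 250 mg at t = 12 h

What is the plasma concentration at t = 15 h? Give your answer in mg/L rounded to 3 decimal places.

k = ln 2 / 23 = 0.03014 per h
Dose 1 (320 mg at t=0 h): 320·exp(−0.03014·15) = 203.623 mg/L
Dose 2 (245 mg at t=3 h): 245·exp(−0.03014·12) = 170.650 mg/L
Dose 3 (245 mg at t=6 h): 245·exp(−0.03014·9) = 186.798 mg/L
Dose 4 (310 mg at t=9 h): 310·exp(−0.03014·6) = 258.721 mg/L
Dose 5 (250 mg at t=12 h): 250·exp(−0.03014·3) = 228.389 mg/L
C(15) = 203.623 + 170.650 + 186.798 + 258.721 + 228.389 = 1048.181 mg/L

1048.181 mg/L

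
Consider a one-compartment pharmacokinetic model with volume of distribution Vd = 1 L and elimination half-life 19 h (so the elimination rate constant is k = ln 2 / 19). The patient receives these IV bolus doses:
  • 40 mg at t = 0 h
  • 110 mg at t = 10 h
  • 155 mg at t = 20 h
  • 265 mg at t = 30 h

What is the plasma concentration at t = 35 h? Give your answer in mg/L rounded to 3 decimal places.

k = ln 2 / 19 = 0.03648 per h
Dose 1 (40 mg at t=0 h): 40·exp(−0.03648·35) = 11.157 mg/L
Dose 2 (110 mg at t=10 h): 110·exp(−0.03648·25) = 44.188 mg/L
Dose 3 (155 mg at t=20 h): 155·exp(−0.03648·15) = 89.676 mg/L
Dose 4 (265 mg at t=30 h): 265·exp(−0.03648·5) = 220.814 mg/L
C(35) = 11.157 + 44.188 + 89.676 + 220.814 = 365.835 mg/L

365.835 mg/L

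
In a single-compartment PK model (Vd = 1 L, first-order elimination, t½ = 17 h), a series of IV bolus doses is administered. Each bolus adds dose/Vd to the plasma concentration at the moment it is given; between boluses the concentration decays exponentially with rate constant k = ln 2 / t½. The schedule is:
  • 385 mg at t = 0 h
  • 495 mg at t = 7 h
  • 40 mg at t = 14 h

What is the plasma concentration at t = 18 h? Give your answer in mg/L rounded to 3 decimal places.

534.887 mg/L

k = ln 2 / 17 = 0.04077 per h
Dose 1 (385 mg at t=0 h): 385·exp(−0.04077·18) = 184.809 mg/L
Dose 2 (495 mg at t=7 h): 495·exp(−0.04077·11) = 316.098 mg/L
Dose 3 (40 mg at t=14 h): 40·exp(−0.04077·4) = 33.980 mg/L
C(18) = 184.809 + 316.098 + 33.980 = 534.887 mg/L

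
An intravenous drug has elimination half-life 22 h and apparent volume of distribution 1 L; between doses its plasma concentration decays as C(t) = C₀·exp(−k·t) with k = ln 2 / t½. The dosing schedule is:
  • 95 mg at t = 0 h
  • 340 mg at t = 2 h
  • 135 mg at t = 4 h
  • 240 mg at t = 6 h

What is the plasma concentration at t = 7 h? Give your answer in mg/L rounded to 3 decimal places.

722.023 mg/L

k = ln 2 / 22 = 0.03151 per h
Dose 1 (95 mg at t=0 h): 95·exp(−0.03151·7) = 76.198 mg/L
Dose 2 (340 mg at t=2 h): 340·exp(−0.03151·5) = 290.444 mg/L
Dose 3 (135 mg at t=4 h): 135·exp(−0.03151·3) = 122.824 mg/L
Dose 4 (240 mg at t=6 h): 240·exp(−0.03151·1) = 232.556 mg/L
C(7) = 76.198 + 290.444 + 122.824 + 232.556 = 722.023 mg/L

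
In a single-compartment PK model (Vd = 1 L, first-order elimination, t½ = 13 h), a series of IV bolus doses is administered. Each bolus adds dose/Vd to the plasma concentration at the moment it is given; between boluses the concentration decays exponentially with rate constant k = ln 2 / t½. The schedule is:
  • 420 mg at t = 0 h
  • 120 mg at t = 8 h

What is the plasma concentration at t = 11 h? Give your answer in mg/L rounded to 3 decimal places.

k = ln 2 / 13 = 0.05332 per h
Dose 1 (420 mg at t=0 h): 420·exp(−0.05332·11) = 233.632 mg/L
Dose 2 (120 mg at t=8 h): 120·exp(−0.05332·3) = 102.262 mg/L
C(11) = 233.632 + 102.262 = 335.893 mg/L

335.893 mg/L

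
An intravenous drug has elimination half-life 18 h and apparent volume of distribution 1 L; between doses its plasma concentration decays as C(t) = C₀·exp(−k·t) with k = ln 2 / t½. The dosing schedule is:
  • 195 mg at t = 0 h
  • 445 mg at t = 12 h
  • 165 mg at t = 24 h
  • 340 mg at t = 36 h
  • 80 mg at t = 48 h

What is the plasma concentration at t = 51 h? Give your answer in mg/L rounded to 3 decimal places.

k = ln 2 / 18 = 0.03851 per h
Dose 1 (195 mg at t=0 h): 195·exp(−0.03851·51) = 27.360 mg/L
Dose 2 (445 mg at t=12 h): 445·exp(−0.03851·39) = 99.112 mg/L
Dose 3 (165 mg at t=24 h): 165·exp(−0.03851·27) = 58.336 mg/L
Dose 4 (340 mg at t=36 h): 340·exp(−0.03851·15) = 190.819 mg/L
Dose 5 (80 mg at t=48 h): 80·exp(−0.03851·3) = 71.272 mg/L
C(51) = 27.360 + 99.112 + 58.336 + 190.819 + 71.272 = 446.899 mg/L

446.899 mg/L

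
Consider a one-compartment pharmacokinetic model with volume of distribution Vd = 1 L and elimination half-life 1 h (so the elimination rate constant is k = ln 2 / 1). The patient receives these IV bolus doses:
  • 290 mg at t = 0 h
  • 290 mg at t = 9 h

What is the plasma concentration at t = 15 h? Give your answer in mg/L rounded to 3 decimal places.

k = ln 2 / 1 = 0.69315 per h
Dose 1 (290 mg at t=0 h): 290·exp(−0.69315·15) = 0.009 mg/L
Dose 2 (290 mg at t=9 h): 290·exp(−0.69315·6) = 4.531 mg/L
C(15) = 0.009 + 4.531 = 4.540 mg/L

4.540 mg/L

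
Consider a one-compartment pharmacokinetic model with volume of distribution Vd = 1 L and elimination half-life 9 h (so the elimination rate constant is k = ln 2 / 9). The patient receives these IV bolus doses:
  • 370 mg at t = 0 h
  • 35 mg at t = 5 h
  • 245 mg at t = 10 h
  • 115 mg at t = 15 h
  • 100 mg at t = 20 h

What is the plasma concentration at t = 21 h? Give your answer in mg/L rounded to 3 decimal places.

k = ln 2 / 9 = 0.07702 per h
Dose 1 (370 mg at t=0 h): 370·exp(−0.07702·21) = 73.417 mg/L
Dose 2 (35 mg at t=5 h): 35·exp(−0.07702·16) = 10.207 mg/L
Dose 3 (245 mg at t=10 h): 245·exp(−0.07702·11) = 105.012 mg/L
Dose 4 (115 mg at t=15 h): 115·exp(−0.07702·6) = 72.445 mg/L
Dose 5 (100 mg at t=20 h): 100·exp(−0.07702·1) = 92.587 mg/L
C(21) = 73.417 + 10.207 + 105.012 + 72.445 + 92.587 = 353.670 mg/L

353.670 mg/L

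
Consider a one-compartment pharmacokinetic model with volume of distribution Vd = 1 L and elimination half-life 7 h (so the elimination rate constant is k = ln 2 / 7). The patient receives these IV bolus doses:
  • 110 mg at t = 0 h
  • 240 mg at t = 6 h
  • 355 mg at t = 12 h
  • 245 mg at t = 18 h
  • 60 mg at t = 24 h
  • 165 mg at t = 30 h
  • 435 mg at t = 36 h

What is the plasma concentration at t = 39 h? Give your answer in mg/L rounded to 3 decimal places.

471.045 mg/L

k = ln 2 / 7 = 0.09902 per h
Dose 1 (110 mg at t=0 h): 110·exp(−0.09902·39) = 2.313 mg/L
Dose 2 (240 mg at t=6 h): 240·exp(−0.09902·33) = 9.143 mg/L
Dose 3 (355 mg at t=12 h): 355·exp(−0.09902·27) = 24.497 mg/L
Dose 4 (245 mg at t=18 h): 245·exp(−0.09902·21) = 30.625 mg/L
Dose 5 (60 mg at t=24 h): 60·exp(−0.09902·15) = 13.586 mg/L
Dose 6 (165 mg at t=30 h): 165·exp(−0.09902·9) = 67.678 mg/L
Dose 7 (435 mg at t=36 h): 435·exp(−0.09902·3) = 323.204 mg/L
C(39) = 2.313 + 9.143 + 24.497 + 30.625 + 13.586 + 67.678 + 323.204 = 471.045 mg/L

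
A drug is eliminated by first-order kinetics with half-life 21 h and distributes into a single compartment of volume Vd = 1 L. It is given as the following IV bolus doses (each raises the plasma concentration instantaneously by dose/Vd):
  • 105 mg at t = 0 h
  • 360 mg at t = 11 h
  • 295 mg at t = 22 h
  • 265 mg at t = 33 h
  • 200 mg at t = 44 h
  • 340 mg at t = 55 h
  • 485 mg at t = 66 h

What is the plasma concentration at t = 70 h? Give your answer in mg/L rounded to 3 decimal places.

917.438 mg/L

k = ln 2 / 21 = 0.03301 per h
Dose 1 (105 mg at t=0 h): 105·exp(−0.03301·70) = 10.417 mg/L
Dose 2 (360 mg at t=11 h): 360·exp(−0.03301·59) = 51.351 mg/L
Dose 3 (295 mg at t=22 h): 295·exp(−0.03301·48) = 60.500 mg/L
Dose 4 (265 mg at t=33 h): 265·exp(−0.03301·37) = 78.138 mg/L
Dose 5 (200 mg at t=44 h): 200·exp(−0.03301·26) = 84.786 mg/L
Dose 6 (340 mg at t=55 h): 340·exp(−0.03301·15) = 207.232 mg/L
Dose 7 (485 mg at t=66 h): 485·exp(−0.03301·4) = 425.013 mg/L
C(70) = 10.417 + 51.351 + 60.500 + 78.138 + 84.786 + 207.232 + 425.013 = 917.438 mg/L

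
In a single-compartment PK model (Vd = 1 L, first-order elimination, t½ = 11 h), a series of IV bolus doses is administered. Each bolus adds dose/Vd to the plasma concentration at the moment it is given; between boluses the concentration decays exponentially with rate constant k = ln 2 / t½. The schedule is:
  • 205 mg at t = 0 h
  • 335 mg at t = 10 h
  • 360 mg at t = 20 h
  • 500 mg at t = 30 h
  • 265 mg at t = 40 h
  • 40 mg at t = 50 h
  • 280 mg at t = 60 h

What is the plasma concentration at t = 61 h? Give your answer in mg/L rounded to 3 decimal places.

k = ln 2 / 11 = 0.06301 per h
Dose 1 (205 mg at t=0 h): 205·exp(−0.06301·61) = 4.389 mg/L
Dose 2 (335 mg at t=10 h): 335·exp(−0.06301·51) = 13.470 mg/L
Dose 3 (360 mg at t=20 h): 360·exp(−0.06301·41) = 27.182 mg/L
Dose 4 (500 mg at t=30 h): 500·exp(−0.06301·31) = 70.895 mg/L
Dose 5 (265 mg at t=40 h): 265·exp(−0.06301·21) = 70.559 mg/L
Dose 6 (40 mg at t=50 h): 40·exp(−0.06301·11) = 20.000 mg/L
Dose 7 (280 mg at t=60 h): 280·exp(−0.06301·1) = 262.901 mg/L
C(61) = 4.389 + 13.470 + 27.182 + 70.895 + 70.559 + 20.000 + 262.901 = 469.395 mg/L

469.395 mg/L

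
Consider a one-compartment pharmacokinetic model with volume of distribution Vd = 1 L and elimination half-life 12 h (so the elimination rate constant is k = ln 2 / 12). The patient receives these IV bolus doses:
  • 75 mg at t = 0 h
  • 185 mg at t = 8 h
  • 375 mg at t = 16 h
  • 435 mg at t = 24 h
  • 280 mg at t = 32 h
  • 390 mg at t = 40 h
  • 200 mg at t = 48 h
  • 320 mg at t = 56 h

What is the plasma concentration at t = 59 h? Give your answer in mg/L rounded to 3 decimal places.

k = ln 2 / 12 = 0.05776 per h
Dose 1 (75 mg at t=0 h): 75·exp(−0.05776·59) = 2.483 mg/L
Dose 2 (185 mg at t=8 h): 185·exp(−0.05776·51) = 9.723 mg/L
Dose 3 (375 mg at t=16 h): 375·exp(−0.05776·43) = 31.285 mg/L
Dose 4 (435 mg at t=24 h): 435·exp(−0.05776·35) = 57.608 mg/L
Dose 5 (280 mg at t=32 h): 280·exp(−0.05776·27) = 58.863 mg/L
Dose 6 (390 mg at t=40 h): 390·exp(−0.05776·19) = 130.147 mg/L
Dose 7 (200 mg at t=48 h): 200·exp(−0.05776·11) = 105.946 mg/L
Dose 8 (320 mg at t=56 h): 320·exp(−0.05776·3) = 269.087 mg/L
C(59) = 2.483 + 9.723 + 31.285 + 57.608 + 58.863 + 130.147 + 105.946 + 269.087 = 665.142 mg/L

665.142 mg/L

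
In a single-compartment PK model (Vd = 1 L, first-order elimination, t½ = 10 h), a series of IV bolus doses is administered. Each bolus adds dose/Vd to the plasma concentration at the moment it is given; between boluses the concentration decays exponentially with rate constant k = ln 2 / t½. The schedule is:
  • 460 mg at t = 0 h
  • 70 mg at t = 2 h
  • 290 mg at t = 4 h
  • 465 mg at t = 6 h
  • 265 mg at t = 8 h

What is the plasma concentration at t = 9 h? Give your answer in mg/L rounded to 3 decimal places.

k = ln 2 / 10 = 0.06931 per h
Dose 1 (460 mg at t=0 h): 460·exp(−0.06931·9) = 246.508 mg/L
Dose 2 (70 mg at t=2 h): 70·exp(−0.06931·7) = 43.090 mg/L
Dose 3 (290 mg at t=4 h): 290·exp(−0.06931·5) = 205.061 mg/L
Dose 4 (465 mg at t=6 h): 465·exp(−0.06931·3) = 377.697 mg/L
Dose 5 (265 mg at t=8 h): 265·exp(−0.06931·1) = 247.254 mg/L
C(9) = 246.508 + 43.090 + 205.061 + 377.697 + 247.254 = 1119.610 mg/L

1119.610 mg/L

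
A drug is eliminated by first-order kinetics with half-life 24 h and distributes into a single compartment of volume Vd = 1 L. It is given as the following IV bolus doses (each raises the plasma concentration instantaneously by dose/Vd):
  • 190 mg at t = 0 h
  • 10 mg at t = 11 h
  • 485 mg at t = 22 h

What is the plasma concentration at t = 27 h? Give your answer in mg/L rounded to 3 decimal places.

513.200 mg/L

k = ln 2 / 24 = 0.02888 per h
Dose 1 (190 mg at t=0 h): 190·exp(−0.02888·27) = 87.115 mg/L
Dose 2 (10 mg at t=11 h): 10·exp(−0.02888·16) = 6.300 mg/L
Dose 3 (485 mg at t=22 h): 485·exp(−0.02888·5) = 419.785 mg/L
C(27) = 87.115 + 6.300 + 419.785 = 513.200 mg/L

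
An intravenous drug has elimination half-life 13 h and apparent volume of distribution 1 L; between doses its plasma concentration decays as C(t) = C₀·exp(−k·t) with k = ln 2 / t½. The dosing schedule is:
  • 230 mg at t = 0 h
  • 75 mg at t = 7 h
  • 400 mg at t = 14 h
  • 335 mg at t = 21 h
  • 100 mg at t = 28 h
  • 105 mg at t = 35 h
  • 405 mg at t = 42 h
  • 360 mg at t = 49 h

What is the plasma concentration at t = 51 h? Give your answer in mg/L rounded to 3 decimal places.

793.936 mg/L

k = ln 2 / 13 = 0.05332 per h
Dose 1 (230 mg at t=0 h): 230·exp(−0.05332·51) = 15.162 mg/L
Dose 2 (75 mg at t=7 h): 75·exp(−0.05332·44) = 7.181 mg/L
Dose 3 (400 mg at t=14 h): 400·exp(−0.05332·37) = 55.627 mg/L
Dose 4 (335 mg at t=21 h): 335·exp(−0.05332·30) = 67.664 mg/L
Dose 5 (100 mg at t=28 h): 100·exp(−0.05332·23) = 29.337 mg/L
Dose 6 (105 mg at t=35 h): 105·exp(−0.05332·16) = 44.739 mg/L
Dose 7 (405 mg at t=42 h): 405·exp(−0.05332·9) = 250.640 mg/L
Dose 8 (360 mg at t=49 h): 360·exp(−0.05332·2) = 323.586 mg/L
C(51) = 15.162 + 7.181 + 55.627 + 67.664 + 29.337 + 44.739 + 250.640 + 323.586 = 793.936 mg/L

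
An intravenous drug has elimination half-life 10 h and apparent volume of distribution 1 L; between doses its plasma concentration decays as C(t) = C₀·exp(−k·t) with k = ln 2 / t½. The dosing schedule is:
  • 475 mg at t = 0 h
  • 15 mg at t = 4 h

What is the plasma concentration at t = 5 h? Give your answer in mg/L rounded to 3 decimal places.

k = ln 2 / 10 = 0.06931 per h
Dose 1 (475 mg at t=0 h): 475·exp(−0.06931·5) = 335.876 mg/L
Dose 2 (15 mg at t=4 h): 15·exp(−0.06931·1) = 13.995 mg/L
C(5) = 335.876 + 13.995 = 349.871 mg/L

349.871 mg/L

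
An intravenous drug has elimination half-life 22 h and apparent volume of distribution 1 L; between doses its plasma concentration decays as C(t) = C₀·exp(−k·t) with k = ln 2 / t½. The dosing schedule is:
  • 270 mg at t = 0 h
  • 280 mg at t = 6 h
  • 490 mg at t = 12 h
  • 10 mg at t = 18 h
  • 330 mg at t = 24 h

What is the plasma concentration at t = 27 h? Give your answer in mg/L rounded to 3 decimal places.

873.029 mg/L

k = ln 2 / 22 = 0.03151 per h
Dose 1 (270 mg at t=0 h): 270·exp(−0.03151·27) = 115.324 mg/L
Dose 2 (280 mg at t=6 h): 280·exp(−0.03151·21) = 144.481 mg/L
Dose 3 (490 mg at t=12 h): 490·exp(−0.03151·15) = 305.456 mg/L
Dose 4 (10 mg at t=18 h): 10·exp(−0.03151·9) = 7.531 mg/L
Dose 5 (330 mg at t=24 h): 330·exp(−0.03151·3) = 300.237 mg/L
C(27) = 115.324 + 144.481 + 305.456 + 7.531 + 300.237 = 873.029 mg/L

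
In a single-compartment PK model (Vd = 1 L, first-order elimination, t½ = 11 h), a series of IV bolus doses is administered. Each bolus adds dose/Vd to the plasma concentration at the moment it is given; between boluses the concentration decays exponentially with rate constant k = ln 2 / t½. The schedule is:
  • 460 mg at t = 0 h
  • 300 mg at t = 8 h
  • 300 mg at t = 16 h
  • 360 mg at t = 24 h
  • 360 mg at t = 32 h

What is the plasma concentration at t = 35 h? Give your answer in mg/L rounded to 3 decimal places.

674.020 mg/L

k = ln 2 / 11 = 0.06301 per h
Dose 1 (460 mg at t=0 h): 460·exp(−0.06301·35) = 50.691 mg/L
Dose 2 (300 mg at t=8 h): 300·exp(−0.06301·27) = 54.731 mg/L
Dose 3 (300 mg at t=16 h): 300·exp(−0.06301·19) = 90.607 mg/L
Dose 4 (360 mg at t=24 h): 360·exp(−0.06301·11) = 180.000 mg/L
Dose 5 (360 mg at t=32 h): 360·exp(−0.06301·3) = 297.991 mg/L
C(35) = 50.691 + 54.731 + 90.607 + 180.000 + 297.991 = 674.020 mg/L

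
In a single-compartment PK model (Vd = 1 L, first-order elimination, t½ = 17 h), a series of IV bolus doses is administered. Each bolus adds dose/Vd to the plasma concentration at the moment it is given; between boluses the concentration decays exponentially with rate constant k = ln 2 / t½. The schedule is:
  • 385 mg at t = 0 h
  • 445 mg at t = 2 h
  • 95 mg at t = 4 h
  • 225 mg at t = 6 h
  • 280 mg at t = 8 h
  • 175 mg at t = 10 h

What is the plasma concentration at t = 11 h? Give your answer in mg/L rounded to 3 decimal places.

1224.852 mg/L

k = ln 2 / 17 = 0.04077 per h
Dose 1 (385 mg at t=0 h): 385·exp(−0.04077·11) = 245.854 mg/L
Dose 2 (445 mg at t=2 h): 445·exp(−0.04077·9) = 308.313 mg/L
Dose 3 (95 mg at t=4 h): 95·exp(−0.04077·7) = 71.412 mg/L
Dose 4 (225 mg at t=6 h): 225·exp(−0.04077·5) = 183.503 mg/L
Dose 5 (280 mg at t=8 h): 280·exp(−0.04077·3) = 247.762 mg/L
Dose 6 (175 mg at t=10 h): 175·exp(−0.04077·1) = 168.008 mg/L
C(11) = 245.854 + 308.313 + 71.412 + 183.503 + 247.762 + 168.008 = 1224.852 mg/L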